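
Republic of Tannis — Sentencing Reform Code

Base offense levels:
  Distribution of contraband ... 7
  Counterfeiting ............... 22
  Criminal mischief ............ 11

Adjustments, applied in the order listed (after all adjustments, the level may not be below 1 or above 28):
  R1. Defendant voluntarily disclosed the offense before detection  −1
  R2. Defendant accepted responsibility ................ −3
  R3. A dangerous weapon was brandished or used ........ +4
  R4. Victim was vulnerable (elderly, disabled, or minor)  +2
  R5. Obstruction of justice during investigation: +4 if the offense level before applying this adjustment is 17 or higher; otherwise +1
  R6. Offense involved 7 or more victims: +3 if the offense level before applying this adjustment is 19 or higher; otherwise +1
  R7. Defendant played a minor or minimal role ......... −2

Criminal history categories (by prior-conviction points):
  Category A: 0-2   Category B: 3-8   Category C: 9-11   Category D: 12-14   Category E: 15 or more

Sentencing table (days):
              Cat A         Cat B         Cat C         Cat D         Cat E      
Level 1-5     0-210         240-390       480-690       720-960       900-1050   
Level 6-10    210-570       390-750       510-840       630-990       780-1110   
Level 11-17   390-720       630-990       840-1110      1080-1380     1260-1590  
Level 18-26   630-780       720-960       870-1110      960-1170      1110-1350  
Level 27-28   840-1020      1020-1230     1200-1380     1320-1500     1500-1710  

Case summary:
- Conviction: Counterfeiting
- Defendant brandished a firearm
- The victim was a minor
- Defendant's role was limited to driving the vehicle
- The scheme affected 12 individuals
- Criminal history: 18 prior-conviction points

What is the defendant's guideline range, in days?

1500-1710 days

Base offense level for counterfeiting: 22.
R1 does not apply.
R3 applies: 22 + 4 = 26.
R4 applies: 26 + 2 = 28.
R6 applies (level before this adjustment is 28 ≥ 19, so +3): 28 + 3 = 31.
R7 applies: 31 − 2 = 29.
Level 29 exceeds the maximum of 28; capped at 28.
Final offense level: 28.
Criminal history: 18 prior points → Category E (15+).
Level 28 falls in the 27-28 band.
Grid: Level 27-28 × Category E = 1500-1710 days.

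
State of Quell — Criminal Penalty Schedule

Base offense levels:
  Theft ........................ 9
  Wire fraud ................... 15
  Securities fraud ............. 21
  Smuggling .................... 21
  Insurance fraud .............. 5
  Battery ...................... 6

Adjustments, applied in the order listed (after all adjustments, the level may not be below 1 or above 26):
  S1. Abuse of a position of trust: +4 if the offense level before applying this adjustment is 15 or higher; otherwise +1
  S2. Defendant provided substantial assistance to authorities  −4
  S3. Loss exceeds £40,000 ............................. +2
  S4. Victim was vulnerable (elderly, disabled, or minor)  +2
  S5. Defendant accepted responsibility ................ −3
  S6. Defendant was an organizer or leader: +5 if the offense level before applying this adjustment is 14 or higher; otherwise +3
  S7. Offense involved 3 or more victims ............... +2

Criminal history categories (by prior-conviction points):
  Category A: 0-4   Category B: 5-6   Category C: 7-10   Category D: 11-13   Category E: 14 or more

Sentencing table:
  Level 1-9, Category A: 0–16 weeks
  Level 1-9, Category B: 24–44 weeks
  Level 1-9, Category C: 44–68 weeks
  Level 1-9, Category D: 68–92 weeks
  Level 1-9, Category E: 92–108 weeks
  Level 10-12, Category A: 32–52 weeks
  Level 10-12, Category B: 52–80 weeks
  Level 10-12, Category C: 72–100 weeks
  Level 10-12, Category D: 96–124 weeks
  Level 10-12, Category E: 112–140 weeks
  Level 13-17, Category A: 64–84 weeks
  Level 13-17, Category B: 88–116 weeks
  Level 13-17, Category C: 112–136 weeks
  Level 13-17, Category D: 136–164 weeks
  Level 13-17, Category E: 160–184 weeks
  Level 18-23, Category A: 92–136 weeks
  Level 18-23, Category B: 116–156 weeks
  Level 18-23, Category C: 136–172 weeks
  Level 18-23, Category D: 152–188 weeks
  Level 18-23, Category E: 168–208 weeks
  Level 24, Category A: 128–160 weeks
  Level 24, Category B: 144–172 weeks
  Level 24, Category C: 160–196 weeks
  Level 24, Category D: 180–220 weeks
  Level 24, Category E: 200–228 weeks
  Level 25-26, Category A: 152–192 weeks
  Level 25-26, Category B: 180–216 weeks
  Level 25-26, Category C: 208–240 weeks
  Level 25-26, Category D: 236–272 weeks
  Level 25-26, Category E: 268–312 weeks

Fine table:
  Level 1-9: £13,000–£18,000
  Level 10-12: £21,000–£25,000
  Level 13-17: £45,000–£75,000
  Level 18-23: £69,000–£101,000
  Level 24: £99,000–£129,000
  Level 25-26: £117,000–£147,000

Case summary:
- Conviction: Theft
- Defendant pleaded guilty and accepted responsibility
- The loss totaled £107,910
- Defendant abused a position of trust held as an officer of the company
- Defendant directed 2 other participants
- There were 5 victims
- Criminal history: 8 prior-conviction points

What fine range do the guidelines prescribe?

£45,000–£75,000

Base offense level for theft: 9.
S1 applies (level before this adjustment is 9 < 15, so +1): 9 + 1 = 10.
S3 applies: 10 + 2 = 12.
S4 does not apply.
S5 applies: 12 − 3 = 9.
S6 applies (level before this adjustment is 9 < 14, so +3): 9 + 3 = 12.
S7 applies: 12 + 2 = 14.
Final offense level: 14.
Level 14 falls in the 13-17 band.
Fine table: Level 13-17 → £45,000–£75,000.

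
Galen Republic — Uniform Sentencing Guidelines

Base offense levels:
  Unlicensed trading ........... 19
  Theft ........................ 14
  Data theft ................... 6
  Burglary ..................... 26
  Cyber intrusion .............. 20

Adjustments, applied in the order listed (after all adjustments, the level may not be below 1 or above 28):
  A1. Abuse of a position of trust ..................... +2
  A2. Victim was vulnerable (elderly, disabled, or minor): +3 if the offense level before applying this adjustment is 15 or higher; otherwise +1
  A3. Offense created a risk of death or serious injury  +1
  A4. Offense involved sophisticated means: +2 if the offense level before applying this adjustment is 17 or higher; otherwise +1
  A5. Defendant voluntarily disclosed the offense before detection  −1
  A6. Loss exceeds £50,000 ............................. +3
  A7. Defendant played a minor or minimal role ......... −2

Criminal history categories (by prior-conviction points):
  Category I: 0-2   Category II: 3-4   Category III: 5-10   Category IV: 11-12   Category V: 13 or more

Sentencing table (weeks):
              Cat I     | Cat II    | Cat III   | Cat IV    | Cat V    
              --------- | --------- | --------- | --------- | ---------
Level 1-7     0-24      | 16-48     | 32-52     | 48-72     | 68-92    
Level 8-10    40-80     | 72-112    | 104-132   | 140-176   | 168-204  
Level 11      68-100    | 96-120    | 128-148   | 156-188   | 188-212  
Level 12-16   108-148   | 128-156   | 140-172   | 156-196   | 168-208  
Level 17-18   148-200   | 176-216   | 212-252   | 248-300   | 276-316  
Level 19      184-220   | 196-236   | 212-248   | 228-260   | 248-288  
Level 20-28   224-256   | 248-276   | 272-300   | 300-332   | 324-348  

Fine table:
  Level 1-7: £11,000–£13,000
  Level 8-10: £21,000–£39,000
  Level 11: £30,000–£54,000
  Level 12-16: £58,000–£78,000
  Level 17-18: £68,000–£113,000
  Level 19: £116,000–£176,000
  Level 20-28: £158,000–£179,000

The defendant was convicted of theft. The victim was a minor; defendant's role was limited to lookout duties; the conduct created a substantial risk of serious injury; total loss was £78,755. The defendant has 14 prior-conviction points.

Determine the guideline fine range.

Base offense level for theft: 14.
A2 applies (level before this adjustment is 14 < 15, so +1): 14 + 1 = 15.
A3 applies: 15 + 1 = 16.
A5 does not apply.
A6 applies: 16 + 3 = 19.
A7 applies: 19 − 2 = 17.
Final offense level: 17.
Level 17 falls in the 17-18 band.
Fine table: Level 17-18 → £68,000–£113,000.

£68,000–£113,000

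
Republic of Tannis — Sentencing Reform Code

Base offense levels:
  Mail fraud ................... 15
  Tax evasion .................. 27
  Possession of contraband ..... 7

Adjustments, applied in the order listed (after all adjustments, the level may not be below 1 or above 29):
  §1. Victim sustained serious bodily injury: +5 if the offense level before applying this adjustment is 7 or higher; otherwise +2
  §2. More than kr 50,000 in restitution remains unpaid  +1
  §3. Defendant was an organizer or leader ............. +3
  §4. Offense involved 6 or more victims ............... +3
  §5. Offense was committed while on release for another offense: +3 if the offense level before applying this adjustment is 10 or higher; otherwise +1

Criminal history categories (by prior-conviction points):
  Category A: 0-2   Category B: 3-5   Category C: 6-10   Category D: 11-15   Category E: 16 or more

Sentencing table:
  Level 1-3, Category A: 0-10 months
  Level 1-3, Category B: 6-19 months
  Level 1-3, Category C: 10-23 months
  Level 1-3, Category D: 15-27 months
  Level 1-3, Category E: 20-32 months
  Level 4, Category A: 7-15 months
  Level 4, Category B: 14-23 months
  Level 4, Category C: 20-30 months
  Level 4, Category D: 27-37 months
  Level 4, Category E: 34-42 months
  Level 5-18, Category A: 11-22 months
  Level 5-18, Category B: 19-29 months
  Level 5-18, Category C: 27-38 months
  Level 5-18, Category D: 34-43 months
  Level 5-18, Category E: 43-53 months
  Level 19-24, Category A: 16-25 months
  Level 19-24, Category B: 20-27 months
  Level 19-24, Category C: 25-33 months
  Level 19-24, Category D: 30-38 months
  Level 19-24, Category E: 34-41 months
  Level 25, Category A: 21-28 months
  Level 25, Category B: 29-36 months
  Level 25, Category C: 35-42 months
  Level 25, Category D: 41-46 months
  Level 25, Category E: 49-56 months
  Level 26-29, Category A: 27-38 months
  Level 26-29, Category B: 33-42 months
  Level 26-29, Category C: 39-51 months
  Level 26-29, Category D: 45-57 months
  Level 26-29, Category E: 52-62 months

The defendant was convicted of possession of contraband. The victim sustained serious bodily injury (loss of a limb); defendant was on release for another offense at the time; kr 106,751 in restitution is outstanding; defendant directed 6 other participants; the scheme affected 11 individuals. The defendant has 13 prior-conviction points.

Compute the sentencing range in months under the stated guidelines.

30-38 months

Base offense level for possession of contraband: 7.
§1 applies (level before this adjustment is 7 ≥ 7, so +5): 7 + 5 = 12.
§2 applies: 12 + 1 = 13.
§3 applies: 13 + 3 = 16.
§4 applies: 16 + 3 = 19.
§5 applies (level before this adjustment is 19 ≥ 10, so +3): 19 + 3 = 22.
Final offense level: 22.
Criminal history: 13 prior points → Category D (11-15).
Level 22 falls in the 19-24 band.
Grid: Level 19-24 × Category D = 30-38 months.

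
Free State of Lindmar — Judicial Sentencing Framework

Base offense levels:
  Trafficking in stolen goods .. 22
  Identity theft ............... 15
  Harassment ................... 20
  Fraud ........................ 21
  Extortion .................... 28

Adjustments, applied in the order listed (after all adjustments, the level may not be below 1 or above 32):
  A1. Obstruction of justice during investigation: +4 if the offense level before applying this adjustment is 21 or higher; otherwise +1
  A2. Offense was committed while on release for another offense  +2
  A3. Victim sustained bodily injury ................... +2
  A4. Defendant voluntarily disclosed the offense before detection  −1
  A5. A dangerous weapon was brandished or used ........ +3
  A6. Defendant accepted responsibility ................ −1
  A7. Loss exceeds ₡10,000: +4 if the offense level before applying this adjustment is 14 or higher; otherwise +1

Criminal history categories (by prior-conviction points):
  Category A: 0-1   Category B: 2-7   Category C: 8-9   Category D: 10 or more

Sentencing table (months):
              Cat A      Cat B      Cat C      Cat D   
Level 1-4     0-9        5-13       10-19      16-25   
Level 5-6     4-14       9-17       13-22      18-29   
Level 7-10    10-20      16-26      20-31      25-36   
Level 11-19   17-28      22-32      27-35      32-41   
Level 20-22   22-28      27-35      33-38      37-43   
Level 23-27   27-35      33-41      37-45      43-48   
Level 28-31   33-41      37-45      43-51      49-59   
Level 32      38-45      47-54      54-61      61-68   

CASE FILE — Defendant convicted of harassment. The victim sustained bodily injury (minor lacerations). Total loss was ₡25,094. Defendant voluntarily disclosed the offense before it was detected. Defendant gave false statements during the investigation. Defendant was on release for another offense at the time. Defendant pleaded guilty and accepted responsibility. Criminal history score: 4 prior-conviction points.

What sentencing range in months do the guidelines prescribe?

Base offense level for harassment: 20.
A1 applies (level before this adjustment is 20 < 21, so +1): 20 + 1 = 21.
A2 applies: 21 + 2 = 23.
A3 applies: 23 + 2 = 25.
A4 applies: 25 − 1 = 24.
A6 applies: 24 − 1 = 23.
A7 applies (level before this adjustment is 23 ≥ 14, so +4): 23 + 4 = 27.
Final offense level: 27.
Criminal history: 4 prior points → Category B (2-7).
Level 27 falls in the 23-27 band.
Grid: Level 23-27 × Category B = 33-41 months.

33-41 months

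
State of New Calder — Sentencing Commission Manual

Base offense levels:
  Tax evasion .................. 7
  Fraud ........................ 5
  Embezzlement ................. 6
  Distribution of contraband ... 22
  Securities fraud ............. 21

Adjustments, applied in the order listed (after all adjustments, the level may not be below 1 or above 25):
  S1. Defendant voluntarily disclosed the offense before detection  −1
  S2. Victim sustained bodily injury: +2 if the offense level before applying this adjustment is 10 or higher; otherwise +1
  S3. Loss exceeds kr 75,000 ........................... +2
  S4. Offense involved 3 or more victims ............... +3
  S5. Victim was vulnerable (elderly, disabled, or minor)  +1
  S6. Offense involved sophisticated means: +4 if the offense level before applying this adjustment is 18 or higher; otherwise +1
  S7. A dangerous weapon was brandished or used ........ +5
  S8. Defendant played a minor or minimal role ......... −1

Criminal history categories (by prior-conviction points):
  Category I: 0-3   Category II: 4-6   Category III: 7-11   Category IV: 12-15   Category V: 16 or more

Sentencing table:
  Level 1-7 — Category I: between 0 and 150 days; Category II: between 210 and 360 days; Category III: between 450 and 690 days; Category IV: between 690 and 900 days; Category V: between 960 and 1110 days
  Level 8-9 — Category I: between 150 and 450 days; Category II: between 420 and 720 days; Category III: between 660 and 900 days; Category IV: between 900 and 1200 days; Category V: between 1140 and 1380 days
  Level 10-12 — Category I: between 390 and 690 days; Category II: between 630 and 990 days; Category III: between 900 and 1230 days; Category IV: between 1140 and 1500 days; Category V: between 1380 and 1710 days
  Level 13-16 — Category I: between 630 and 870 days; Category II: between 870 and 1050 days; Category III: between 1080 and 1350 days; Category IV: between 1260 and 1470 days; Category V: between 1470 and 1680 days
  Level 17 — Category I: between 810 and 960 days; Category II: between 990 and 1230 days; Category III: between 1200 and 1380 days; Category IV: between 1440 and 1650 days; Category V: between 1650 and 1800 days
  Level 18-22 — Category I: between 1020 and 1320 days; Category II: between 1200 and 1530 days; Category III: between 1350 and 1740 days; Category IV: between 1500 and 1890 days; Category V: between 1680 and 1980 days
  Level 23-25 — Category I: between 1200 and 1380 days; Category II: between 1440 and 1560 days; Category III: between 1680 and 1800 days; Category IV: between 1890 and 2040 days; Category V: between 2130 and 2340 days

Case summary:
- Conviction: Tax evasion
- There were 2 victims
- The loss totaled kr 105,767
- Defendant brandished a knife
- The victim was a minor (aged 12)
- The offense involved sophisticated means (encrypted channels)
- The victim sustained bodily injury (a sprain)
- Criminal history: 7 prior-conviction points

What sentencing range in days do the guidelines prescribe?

Base offense level for tax evasion: 7.
S1 does not apply.
S2 applies (level before this adjustment is 7 < 10, so +1): 7 + 1 = 8.
S3 applies: 8 + 2 = 10.
S5 applies: 10 + 1 = 11.
S6 applies (level before this adjustment is 11 < 18, so +1): 11 + 1 = 12.
S7 applies: 12 + 5 = 17.
Final offense level: 17.
Criminal history: 7 prior points → Category III (7-11).
Level 17 falls in the 17 band.
Grid: Level 17 × Category III = 1200-1380 days.

1200-1380 days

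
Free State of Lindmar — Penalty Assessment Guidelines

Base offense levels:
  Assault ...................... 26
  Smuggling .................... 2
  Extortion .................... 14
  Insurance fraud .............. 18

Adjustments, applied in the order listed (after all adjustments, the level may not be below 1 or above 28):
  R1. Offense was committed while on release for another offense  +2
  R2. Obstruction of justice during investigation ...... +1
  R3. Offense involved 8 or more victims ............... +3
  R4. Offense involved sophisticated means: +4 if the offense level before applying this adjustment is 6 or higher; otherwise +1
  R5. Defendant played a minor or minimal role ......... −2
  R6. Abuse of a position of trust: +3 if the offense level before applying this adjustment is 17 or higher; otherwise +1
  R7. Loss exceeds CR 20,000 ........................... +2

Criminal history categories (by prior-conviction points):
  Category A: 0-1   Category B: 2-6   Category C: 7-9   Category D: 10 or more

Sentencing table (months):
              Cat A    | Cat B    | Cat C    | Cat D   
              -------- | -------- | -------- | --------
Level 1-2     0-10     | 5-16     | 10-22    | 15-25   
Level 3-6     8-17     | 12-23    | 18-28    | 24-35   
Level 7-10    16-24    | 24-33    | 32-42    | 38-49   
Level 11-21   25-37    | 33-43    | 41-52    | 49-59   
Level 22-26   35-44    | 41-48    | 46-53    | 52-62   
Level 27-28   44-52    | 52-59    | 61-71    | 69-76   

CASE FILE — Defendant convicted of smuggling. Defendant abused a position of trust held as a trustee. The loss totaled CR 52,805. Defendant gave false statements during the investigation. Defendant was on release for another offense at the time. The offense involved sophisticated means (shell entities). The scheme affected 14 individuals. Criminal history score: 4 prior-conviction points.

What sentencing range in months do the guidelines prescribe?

Base offense level for smuggling: 2.
R1 applies: 2 + 2 = 4.
R2 applies: 4 + 1 = 5.
R3 applies: 5 + 3 = 8.
R4 applies (level before this adjustment is 8 ≥ 6, so +4): 8 + 4 = 12.
R5 does not apply.
R6 applies (level before this adjustment is 12 < 17, so +1): 12 + 1 = 13.
R7 applies: 13 + 2 = 15.
Final offense level: 15.
Criminal history: 4 prior points → Category B (2-6).
Level 15 falls in the 11-21 band.
Grid: Level 11-21 × Category B = 33-43 months.

33-43 months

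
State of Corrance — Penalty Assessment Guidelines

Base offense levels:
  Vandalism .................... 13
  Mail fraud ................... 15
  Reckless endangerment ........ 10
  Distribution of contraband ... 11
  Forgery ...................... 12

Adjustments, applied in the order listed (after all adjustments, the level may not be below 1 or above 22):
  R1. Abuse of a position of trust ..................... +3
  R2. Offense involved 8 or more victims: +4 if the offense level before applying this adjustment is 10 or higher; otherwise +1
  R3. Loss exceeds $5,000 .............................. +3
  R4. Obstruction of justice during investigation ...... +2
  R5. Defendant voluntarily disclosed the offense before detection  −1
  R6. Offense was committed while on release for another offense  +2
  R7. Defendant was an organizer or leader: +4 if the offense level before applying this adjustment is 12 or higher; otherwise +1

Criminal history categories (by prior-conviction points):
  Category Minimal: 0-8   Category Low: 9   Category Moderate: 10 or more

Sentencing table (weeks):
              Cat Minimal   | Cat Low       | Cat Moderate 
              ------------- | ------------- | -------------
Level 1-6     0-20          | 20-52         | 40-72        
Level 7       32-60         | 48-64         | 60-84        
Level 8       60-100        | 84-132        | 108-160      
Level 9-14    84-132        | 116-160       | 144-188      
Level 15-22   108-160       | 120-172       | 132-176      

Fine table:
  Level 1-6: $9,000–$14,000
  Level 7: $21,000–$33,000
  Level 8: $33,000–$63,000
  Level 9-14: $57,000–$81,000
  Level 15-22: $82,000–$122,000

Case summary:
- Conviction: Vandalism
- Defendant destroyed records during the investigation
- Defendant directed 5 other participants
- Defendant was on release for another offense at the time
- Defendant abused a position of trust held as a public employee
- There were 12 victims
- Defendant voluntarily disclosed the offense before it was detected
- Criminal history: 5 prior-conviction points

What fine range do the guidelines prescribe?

Base offense level for vandalism: 13.
R1 applies: 13 + 3 = 16.
R2 applies (level before this adjustment is 16 ≥ 10, so +4): 16 + 4 = 20.
R3 does not apply.
R4 applies: 20 + 2 = 22.
R5 applies: 22 − 1 = 21.
R6 applies: 21 + 2 = 23.
R7 applies (level before this adjustment is 23 ≥ 12, so +4): 23 + 4 = 27.
Level 27 exceeds the maximum of 22; capped at 22.
Final offense level: 22.
Level 22 falls in the 15-22 band.
Fine table: Level 15-22 → $82,000–$122,000.

$82,000–$122,000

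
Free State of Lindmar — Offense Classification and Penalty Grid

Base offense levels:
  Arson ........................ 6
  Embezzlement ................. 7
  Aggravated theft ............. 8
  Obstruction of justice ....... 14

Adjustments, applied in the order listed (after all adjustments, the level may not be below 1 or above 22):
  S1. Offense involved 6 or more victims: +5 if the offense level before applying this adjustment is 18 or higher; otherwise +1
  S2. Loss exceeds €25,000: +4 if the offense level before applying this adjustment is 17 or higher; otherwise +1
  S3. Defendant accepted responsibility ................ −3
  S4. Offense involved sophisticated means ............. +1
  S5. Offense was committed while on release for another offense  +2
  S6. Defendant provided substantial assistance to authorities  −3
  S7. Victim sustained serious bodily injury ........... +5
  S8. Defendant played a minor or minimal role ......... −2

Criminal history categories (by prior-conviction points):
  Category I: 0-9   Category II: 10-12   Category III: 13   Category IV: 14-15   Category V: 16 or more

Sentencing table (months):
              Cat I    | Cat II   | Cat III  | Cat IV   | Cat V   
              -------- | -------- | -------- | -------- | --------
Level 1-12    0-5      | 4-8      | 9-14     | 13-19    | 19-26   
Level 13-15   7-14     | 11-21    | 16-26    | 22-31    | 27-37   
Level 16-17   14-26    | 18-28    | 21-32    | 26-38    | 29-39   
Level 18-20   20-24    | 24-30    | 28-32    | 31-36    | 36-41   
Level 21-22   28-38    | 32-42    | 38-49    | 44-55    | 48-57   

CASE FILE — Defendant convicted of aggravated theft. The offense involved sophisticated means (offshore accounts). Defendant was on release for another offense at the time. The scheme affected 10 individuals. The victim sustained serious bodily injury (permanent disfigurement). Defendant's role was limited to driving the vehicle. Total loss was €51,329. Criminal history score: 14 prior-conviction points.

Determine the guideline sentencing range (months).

Base offense level for aggravated theft: 8.
S1 applies (level before this adjustment is 8 < 18, so +1): 8 + 1 = 9.
S2 applies (level before this adjustment is 9 < 17, so +1): 9 + 1 = 10.
S3 does not apply.
S4 applies: 10 + 1 = 11.
S5 applies: 11 + 2 = 13.
S6 does not apply.
S7 applies: 13 + 5 = 18.
S8 applies: 18 − 2 = 16.
Final offense level: 16.
Criminal history: 14 prior points → Category IV (14-15).
Level 16 falls in the 16-17 band.
Grid: Level 16-17 × Category IV = 26-38 months.

26-38 months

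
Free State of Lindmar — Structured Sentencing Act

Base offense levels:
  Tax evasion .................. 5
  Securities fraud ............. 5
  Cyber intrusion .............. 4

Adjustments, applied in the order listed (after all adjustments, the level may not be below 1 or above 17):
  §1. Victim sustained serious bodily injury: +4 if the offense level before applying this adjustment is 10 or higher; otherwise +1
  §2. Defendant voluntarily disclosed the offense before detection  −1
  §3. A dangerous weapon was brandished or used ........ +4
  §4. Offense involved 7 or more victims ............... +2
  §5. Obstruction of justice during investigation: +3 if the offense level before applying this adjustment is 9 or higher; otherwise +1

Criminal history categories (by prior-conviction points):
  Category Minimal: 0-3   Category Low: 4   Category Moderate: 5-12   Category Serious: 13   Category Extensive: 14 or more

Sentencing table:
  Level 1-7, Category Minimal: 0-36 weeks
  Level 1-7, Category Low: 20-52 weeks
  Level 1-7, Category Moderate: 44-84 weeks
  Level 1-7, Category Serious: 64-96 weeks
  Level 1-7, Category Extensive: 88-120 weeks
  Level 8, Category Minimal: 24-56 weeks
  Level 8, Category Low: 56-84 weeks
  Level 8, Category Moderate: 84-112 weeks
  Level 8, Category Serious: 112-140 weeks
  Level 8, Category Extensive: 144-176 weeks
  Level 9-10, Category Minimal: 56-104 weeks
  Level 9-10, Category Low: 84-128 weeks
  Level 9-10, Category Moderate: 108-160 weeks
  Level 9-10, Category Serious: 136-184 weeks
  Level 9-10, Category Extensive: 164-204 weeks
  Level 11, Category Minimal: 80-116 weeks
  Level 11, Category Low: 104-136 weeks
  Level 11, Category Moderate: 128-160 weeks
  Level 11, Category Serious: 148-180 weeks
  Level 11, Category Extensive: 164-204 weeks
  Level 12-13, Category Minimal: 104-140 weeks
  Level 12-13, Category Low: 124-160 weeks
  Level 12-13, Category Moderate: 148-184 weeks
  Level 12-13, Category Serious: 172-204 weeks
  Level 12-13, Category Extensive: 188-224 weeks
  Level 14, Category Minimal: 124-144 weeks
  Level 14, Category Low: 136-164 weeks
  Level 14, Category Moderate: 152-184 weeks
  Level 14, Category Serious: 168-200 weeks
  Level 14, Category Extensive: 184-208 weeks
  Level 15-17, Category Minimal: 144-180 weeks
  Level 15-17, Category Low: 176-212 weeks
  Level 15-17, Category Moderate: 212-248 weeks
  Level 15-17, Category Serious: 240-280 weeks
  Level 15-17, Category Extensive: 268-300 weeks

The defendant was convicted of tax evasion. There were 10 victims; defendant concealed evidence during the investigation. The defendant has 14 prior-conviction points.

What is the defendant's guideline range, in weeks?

144-176 weeks

Base offense level for tax evasion: 5.
§4 applies: 5 + 2 = 7.
§5 applies (level before this adjustment is 7 < 9, so +1): 7 + 1 = 8.
Final offense level: 8.
Criminal history: 14 prior points → Category Extensive (14+).
Level 8 falls in the 8 band.
Grid: Level 8 × Category Extensive = 144-176 weeks.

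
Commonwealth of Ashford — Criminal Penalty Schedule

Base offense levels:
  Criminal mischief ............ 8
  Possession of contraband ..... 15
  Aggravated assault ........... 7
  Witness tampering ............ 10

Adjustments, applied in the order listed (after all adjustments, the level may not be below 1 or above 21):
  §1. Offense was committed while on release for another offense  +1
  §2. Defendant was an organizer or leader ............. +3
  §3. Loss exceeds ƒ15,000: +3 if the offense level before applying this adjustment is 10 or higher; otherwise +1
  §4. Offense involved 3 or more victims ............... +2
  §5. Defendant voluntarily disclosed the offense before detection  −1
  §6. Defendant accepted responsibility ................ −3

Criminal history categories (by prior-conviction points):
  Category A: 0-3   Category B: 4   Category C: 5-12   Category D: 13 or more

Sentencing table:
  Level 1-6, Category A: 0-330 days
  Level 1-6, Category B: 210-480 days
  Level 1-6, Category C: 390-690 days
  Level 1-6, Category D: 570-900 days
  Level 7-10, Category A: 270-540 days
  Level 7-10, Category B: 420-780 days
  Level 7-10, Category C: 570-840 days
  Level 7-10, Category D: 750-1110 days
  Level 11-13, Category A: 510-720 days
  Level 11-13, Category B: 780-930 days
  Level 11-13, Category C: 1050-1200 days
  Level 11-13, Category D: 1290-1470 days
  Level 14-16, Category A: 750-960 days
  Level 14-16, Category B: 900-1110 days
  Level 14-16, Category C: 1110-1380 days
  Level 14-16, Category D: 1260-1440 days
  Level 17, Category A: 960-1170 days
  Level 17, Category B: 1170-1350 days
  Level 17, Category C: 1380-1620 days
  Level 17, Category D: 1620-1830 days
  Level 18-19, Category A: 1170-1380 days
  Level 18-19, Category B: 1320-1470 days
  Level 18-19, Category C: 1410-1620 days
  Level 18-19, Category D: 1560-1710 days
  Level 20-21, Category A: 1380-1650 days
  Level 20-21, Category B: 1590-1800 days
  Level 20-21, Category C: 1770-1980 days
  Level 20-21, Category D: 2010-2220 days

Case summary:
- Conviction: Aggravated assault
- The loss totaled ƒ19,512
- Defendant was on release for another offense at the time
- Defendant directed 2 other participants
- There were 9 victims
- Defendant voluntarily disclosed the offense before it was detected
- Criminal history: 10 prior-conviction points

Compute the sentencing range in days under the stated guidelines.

Base offense level for aggravated assault: 7.
§1 applies: 7 + 1 = 8.
§2 applies: 8 + 3 = 11.
§3 applies (level before this adjustment is 11 ≥ 10, so +3): 11 + 3 = 14.
§4 applies: 14 + 2 = 16.
§5 applies: 16 − 1 = 15.
§6 does not apply.
Final offense level: 15.
Criminal history: 10 prior points → Category C (5-12).
Level 15 falls in the 14-16 band.
Grid: Level 14-16 × Category C = 1110-1380 days.

1110-1380 days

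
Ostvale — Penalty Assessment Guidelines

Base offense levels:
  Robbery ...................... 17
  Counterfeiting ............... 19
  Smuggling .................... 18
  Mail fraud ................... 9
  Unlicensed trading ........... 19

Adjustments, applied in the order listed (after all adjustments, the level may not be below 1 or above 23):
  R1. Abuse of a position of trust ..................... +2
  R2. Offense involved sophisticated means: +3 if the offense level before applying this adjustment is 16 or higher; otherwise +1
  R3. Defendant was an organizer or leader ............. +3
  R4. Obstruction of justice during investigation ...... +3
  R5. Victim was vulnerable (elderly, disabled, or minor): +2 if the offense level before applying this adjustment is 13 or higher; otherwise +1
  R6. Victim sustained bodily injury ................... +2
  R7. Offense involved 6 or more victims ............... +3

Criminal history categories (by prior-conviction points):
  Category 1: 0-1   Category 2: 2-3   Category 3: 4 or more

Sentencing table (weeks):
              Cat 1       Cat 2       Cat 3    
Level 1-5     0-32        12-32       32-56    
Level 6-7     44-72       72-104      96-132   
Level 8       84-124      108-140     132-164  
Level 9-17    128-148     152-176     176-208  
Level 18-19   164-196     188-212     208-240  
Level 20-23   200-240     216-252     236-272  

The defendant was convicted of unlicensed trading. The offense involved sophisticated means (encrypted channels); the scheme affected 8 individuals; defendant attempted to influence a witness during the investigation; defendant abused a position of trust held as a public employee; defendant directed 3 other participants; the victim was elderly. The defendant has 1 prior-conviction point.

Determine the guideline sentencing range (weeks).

Base offense level for unlicensed trading: 19.
R1 applies: 19 + 2 = 21.
R2 applies (level before this adjustment is 21 ≥ 16, so +3): 21 + 3 = 24.
R3 applies: 24 + 3 = 27.
R4 applies: 27 + 3 = 30.
R5 applies (level before this adjustment is 30 ≥ 13, so +2): 30 + 2 = 32.
R6 does not apply.
R7 applies: 32 + 3 = 35.
Level 35 exceeds the maximum of 23; capped at 23.
Final offense level: 23.
Criminal history: 1 prior point → Category 1 (0-1).
Level 23 falls in the 20-23 band.
Grid: Level 20-23 × Category 1 = 200-240 weeks.

200-240 weeks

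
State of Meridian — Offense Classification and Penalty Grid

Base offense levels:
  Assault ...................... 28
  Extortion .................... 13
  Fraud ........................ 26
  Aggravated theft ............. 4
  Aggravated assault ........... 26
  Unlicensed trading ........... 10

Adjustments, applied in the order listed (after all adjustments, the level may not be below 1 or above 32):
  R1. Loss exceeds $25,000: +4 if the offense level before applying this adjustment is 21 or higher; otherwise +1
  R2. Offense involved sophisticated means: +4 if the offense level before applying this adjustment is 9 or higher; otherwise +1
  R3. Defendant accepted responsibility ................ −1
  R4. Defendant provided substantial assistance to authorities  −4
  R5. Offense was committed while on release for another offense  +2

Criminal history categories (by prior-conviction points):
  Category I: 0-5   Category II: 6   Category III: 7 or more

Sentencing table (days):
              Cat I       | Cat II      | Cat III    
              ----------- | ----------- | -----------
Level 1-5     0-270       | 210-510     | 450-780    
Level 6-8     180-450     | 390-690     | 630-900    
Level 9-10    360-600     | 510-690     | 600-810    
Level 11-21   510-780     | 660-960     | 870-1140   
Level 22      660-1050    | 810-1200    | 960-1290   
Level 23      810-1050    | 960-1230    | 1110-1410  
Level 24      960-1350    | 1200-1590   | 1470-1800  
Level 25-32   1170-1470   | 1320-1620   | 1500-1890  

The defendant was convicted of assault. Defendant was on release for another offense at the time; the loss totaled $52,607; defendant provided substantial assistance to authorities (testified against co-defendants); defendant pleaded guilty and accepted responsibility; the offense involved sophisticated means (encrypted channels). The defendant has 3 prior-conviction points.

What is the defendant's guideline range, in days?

Base offense level for assault: 28.
R1 applies (level before this adjustment is 28 ≥ 21, so +4): 28 + 4 = 32.
R2 applies (level before this adjustment is 32 ≥ 9, so +4): 32 + 4 = 36.
R3 applies: 36 − 1 = 35.
R4 applies: 35 − 4 = 31.
R5 applies: 31 + 2 = 33.
Level 33 exceeds the maximum of 32; capped at 32.
Final offense level: 32.
Criminal history: 3 prior points → Category I (0-5).
Level 32 falls in the 25-32 band.
Grid: Level 25-32 × Category I = 1170-1470 days.

1170-1470 days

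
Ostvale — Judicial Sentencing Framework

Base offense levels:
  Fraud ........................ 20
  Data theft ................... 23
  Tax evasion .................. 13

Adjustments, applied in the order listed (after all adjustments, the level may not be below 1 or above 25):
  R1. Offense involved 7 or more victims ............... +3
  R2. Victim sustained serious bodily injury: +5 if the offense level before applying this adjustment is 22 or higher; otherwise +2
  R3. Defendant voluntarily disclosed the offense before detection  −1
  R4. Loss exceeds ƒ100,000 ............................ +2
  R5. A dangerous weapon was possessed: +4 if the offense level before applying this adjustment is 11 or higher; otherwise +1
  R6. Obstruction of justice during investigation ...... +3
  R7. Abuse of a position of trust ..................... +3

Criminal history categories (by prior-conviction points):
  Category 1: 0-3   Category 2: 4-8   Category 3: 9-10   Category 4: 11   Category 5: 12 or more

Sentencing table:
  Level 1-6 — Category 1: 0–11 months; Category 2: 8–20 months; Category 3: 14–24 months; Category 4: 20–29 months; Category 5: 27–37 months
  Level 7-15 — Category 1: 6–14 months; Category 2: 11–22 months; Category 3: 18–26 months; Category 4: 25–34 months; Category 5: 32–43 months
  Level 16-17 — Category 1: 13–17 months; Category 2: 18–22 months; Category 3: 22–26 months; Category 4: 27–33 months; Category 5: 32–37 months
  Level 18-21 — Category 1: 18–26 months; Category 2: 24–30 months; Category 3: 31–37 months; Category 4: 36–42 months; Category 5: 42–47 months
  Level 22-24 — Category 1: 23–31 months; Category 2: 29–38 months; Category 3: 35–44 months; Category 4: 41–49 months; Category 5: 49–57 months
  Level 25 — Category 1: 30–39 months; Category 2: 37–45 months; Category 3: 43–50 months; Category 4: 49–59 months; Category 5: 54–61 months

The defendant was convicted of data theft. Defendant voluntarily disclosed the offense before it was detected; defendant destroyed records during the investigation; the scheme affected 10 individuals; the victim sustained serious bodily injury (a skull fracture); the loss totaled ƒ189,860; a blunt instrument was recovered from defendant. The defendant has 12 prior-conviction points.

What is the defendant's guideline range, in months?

54-61 months

Base offense level for data theft: 23.
R1 applies: 23 + 3 = 26.
R2 applies (level before this adjustment is 26 ≥ 22, so +5): 26 + 5 = 31.
R3 applies: 31 − 1 = 30.
R4 applies: 30 + 2 = 32.
R5 applies (level before this adjustment is 32 ≥ 11, so +4): 32 + 4 = 36.
R6 applies: 36 + 3 = 39.
R7 does not apply.
Level 39 exceeds the maximum of 25; capped at 25.
Final offense level: 25.
Criminal history: 12 prior points → Category 5 (12+).
Level 25 falls in the 25 band.
Grid: Level 25 × Category 5 = 54-61 months.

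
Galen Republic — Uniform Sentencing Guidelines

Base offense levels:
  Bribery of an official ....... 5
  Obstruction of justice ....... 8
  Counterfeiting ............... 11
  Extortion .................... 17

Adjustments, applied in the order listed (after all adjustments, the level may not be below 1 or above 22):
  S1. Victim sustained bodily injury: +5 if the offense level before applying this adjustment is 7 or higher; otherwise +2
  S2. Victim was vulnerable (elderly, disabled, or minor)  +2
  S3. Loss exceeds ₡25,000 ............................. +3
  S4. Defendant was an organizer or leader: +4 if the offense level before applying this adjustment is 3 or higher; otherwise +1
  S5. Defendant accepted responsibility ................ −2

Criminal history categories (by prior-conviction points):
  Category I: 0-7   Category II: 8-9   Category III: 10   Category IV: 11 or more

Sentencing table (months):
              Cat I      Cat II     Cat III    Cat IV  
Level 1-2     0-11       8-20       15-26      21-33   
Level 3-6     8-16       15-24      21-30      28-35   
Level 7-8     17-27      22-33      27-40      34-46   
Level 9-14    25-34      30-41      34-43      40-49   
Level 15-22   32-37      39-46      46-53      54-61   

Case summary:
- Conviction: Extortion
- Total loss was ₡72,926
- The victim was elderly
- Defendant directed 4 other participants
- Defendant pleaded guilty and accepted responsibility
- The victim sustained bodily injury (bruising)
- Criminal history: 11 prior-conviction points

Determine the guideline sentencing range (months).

Base offense level for extortion: 17.
S1 applies (level before this adjustment is 17 ≥ 7, so +5): 17 + 5 = 22.
S2 applies: 22 + 2 = 24.
S3 applies: 24 + 3 = 27.
S4 applies (level before this adjustment is 27 ≥ 3, so +4): 27 + 4 = 31.
S5 applies: 31 − 2 = 29.
Level 29 exceeds the maximum of 22; capped at 22.
Final offense level: 22.
Criminal history: 11 prior points → Category IV (11+).
Level 22 falls in the 15-22 band.
Grid: Level 15-22 × Category IV = 54-61 months.

54-61 months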